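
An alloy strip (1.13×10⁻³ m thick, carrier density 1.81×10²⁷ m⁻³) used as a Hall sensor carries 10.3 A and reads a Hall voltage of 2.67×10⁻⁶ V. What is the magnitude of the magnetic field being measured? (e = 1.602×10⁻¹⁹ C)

From V_H = IB/(n e t), B = V_H n e t / I.
B = (2.67×10⁻⁶)(1.81×10²⁷)(1.602×10⁻¹⁹)(1.13×10⁻³)/10.3 ≈ 0.0849 T.

B ≈ 0.0849 T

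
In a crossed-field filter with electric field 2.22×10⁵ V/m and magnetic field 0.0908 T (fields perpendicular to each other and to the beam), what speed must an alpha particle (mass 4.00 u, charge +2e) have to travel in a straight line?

v = 2.44×10⁶ m/s

For undeflected motion the electric and magnetic forces balance: qE = qvB.
v = E/B = 2.22×10⁵/0.0908 = 2.44×10⁶ m/s.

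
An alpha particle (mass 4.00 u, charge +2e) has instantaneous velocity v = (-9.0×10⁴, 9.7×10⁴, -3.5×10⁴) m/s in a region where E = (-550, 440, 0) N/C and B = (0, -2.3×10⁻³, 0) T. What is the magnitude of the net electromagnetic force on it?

|F| ≈ 2.55×10⁻¹⁶ N

v×B = (-80.5, 0, 207) N/C.
E + v×B = (-630, 440, 207) N/C.
F = q(E + v×B) = (3.204×10⁻¹⁹ C)·(-630, 440, 207) = (-2.02×10⁻¹⁶, 1.41×10⁻¹⁶, 6.63×10⁻¹⁷) N.
|F| = 2.55×10⁻¹⁶ N.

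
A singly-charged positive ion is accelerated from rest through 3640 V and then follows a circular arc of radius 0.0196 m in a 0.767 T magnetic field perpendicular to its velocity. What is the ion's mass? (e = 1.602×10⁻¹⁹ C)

m ≈ 4.97×10⁻²⁷ kg

Combine |q|V = ½mv² and r = mv/(|q|B): eliminate v to get m = qB²r²/(2V).
m = (1.602×10⁻¹⁹)(0.767)²(0.0196)²/(2·3640) ≈ 4.97×10⁻²⁷ kg.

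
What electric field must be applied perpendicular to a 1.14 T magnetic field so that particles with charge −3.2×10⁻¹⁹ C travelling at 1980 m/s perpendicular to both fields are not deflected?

E = 2260 V/m

For straight-line motion qE = qvB, so E = vB.
E = 1980 × 1.14 = 2260 V/m.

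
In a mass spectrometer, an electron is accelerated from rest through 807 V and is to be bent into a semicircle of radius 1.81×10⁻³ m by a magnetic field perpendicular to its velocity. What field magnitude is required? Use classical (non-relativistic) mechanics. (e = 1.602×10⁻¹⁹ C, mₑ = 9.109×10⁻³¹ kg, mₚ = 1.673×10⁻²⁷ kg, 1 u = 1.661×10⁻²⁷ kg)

B ≈ 0.0529 T

v = √(2|q|V/m) = √(2·1.602×10⁻¹⁹·807/9.109×10⁻³¹) ≈ 1.685×10⁷ m/s.
B = mv/(|q|r) = (9.109×10⁻³¹)(1.685×10⁷)/((1.602×10⁻¹⁹)(1.81×10⁻³)) ≈ 0.0529 T.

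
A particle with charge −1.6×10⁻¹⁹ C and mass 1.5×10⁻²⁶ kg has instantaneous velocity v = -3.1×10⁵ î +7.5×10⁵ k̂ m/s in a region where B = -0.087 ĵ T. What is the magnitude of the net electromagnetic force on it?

v×B = (6.52×10⁴, 0, 2.70×10⁴) N/C.
F = q v×B = (−1.6×10⁻¹⁹ C)·(6.52×10⁴, 0, 2.70×10⁴) = (-1.04×10⁻¹⁴, 0, -4.32×10⁻¹⁵) N.
|F| = 1.13×10⁻¹⁴ N.

|F| ≈ 1.13×10⁻¹⁴ N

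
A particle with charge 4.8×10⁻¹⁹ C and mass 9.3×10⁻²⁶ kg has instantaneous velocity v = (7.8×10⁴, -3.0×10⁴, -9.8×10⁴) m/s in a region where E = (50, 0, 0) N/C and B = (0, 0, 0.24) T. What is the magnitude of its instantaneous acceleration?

v×B = (-7200, -1.87×10⁴, 0) N/C.
E + v×B = (-7150, -1.87×10⁴, 0) N/C.
F = q(E + v×B) = (4.8×10⁻¹⁹ C)·(-7150, -1.87×10⁴, 0) = (-3.43×10⁻¹⁵, -8.99×10⁻¹⁵, 0) N.
|a| = |F|/m = 9.619×10⁻¹⁵/9.3×10⁻²⁶ ≈ 1.03×10¹¹ m/s².

|a| ≈ 1.03×10¹¹ m/s²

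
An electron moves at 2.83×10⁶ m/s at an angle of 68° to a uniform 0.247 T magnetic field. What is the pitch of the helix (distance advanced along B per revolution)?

p ≈ 1.53×10⁻⁴ m

v∥ = v cosθ = 2.83×10⁶·cos68° ≈ 1.060×10⁶ m/s.
T = 2πm/(|q|B) = 2π(9.109×10⁻³¹)/((1.602×10⁻¹⁹)(0.247)) ≈ 1.446×10⁻¹⁰ s.
pitch = v∥ T = (1.060×10⁶)(1.446×10⁻¹⁰) ≈ 1.53×10⁻⁴ m.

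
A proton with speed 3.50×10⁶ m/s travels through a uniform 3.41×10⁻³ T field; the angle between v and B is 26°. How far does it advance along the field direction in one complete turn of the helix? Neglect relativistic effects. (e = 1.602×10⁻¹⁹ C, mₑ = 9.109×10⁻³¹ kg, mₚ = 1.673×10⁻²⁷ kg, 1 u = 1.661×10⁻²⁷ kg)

p ≈ 60.5 m

v∥ = v cosθ = 3.50×10⁶·cos26° ≈ 3.146×10⁶ m/s.
T = 2πm/(|q|B) = 2π(1.673×10⁻²⁷)/((1.602×10⁻¹⁹)(3.41×10⁻³)) ≈ 1.924×10⁻⁵ s.
pitch = v∥ T = (3.146×10⁶)(1.924×10⁻⁵) ≈ 60.5 m.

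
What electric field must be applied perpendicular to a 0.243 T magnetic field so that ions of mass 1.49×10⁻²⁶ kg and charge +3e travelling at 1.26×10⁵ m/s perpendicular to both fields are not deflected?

E = 3.06×10⁴ V/m

For straight-line motion qE = qvB, so E = vB.
E = 1.26×10⁵ × 0.243 = 3.06×10⁴ V/m.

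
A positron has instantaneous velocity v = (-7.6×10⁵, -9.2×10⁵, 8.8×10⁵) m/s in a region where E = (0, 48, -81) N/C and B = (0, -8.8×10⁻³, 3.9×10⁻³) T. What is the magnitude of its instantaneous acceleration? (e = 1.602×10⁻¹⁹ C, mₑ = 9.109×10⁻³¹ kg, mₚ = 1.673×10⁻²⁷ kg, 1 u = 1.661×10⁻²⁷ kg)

|a| ≈ 1.47×10¹⁵ m/s²

v×B = (4160, 2960, 6690) N/C.
E + v×B = (4160, 3010, 6610) N/C.
F = q(E + v×B) = (1.602×10⁻¹⁹ C)·(4160, 3010, 6610) = (6.66×10⁻¹⁶, 4.83×10⁻¹⁶, 1.06×10⁻¹⁵) N.
|a| = |F|/m = 1.340×10⁻¹⁵/9.109×10⁻³¹ ≈ 1.47×10¹⁵ m/s².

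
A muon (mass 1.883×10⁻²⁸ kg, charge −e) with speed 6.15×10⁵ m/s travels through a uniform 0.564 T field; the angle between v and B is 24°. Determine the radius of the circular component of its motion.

v⊥ = v sinθ = 6.15×10⁵·sin24° ≈ 2.501×10⁵ m/s.
r = m v⊥/(|q|B) = (1.883×10⁻²⁸)(2.501×10⁵)/((1.602×10⁻¹⁹)(0.564)) ≈ 5.21×10⁻⁴ m.

r ≈ 5.21×10⁻⁴ m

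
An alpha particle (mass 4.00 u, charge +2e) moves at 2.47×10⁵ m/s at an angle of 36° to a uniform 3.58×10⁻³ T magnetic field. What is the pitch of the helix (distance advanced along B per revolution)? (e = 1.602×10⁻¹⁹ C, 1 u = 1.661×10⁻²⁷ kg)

v∥ = v cosθ = 2.47×10⁵·cos36° ≈ 1.998×10⁵ m/s.
T = 2πm/(|q|B) = 2π(6.644×10⁻²⁷)/((3.204×10⁻¹⁹)(3.58×10⁻³)) ≈ 3.639×10⁻⁵ s.
pitch = v∥ T = (1.998×10⁵)(3.639×10⁻⁵) ≈ 7.27 m.

p ≈ 7.27 m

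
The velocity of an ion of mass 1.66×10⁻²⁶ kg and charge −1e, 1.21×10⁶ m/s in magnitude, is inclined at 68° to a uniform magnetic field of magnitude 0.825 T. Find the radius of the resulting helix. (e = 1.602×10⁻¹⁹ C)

v⊥ = v sinθ = 1.21×10⁶·sin68° ≈ 1.122×10⁶ m/s.
r = m v⊥/(|q|B) = (1.66×10⁻²⁶)(1.122×10⁶)/((1.602×10⁻¹⁹)(0.825)) ≈ 0.141 m.

r ≈ 0.141 m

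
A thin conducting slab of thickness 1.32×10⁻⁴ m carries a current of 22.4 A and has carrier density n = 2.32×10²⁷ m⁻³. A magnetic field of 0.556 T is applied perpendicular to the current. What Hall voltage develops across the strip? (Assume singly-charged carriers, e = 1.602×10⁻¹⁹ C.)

V_H = IB/(n e t).
V_H = (22.4)(0.556)/((2.32×10²⁷)(1.602×10⁻¹⁹)(1.32×10⁻⁴)) ≈ 2.54×10⁻⁴ V.

V_H ≈ 2.54×10⁻⁴ V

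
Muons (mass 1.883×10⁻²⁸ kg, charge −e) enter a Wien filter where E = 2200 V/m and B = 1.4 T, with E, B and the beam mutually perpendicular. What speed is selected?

Straight-line motion ⇒ electric and magnetic forces cancel, so E = vB.
v = E/B = 2200/1.4 = 1600 m/s.

v = 1600 m/s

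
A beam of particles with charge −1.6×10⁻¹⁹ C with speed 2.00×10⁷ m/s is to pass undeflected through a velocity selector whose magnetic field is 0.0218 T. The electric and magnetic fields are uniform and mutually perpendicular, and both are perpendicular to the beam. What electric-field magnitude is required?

For straight-line motion qE = qvB, so E = vB.
E = 2.00×10⁷ × 0.0218 = 4.36×10⁵ V/m.

E = 4.36×10⁵ V/m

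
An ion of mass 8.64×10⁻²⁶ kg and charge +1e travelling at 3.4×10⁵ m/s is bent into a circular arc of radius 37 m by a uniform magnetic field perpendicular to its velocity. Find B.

From |q|vB = mv²/r, B = mv/(|q|r).
B = (8.64×10⁻²⁶)(3.4×10⁵)/((1.602×10⁻¹⁹)(37)) ≈ 5.0×10⁻³ T.

B ≈ 5.0×10⁻³ T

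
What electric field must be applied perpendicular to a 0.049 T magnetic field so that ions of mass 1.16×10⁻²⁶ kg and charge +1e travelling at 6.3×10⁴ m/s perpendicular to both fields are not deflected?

E = 3100 V/m

For straight-line motion qE = qvB, so E = vB.
E = 6.3×10⁴ × 0.049 = 3100 V/m.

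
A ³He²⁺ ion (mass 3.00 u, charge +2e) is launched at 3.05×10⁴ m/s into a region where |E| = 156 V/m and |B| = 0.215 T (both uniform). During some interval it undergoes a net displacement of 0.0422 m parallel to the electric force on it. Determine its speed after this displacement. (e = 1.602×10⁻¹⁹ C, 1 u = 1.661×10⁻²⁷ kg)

v_f ≈ 4.22×10⁴ m/s

B does no work; ΔKE = |q|E d.
½mv_f² = ½mv₀² + |q|Ed = ½(4.983×10⁻²⁷)(3.05×10⁴)² + (3.204×10⁻¹⁹)(156)(0.0422) ≈ 2.318×10⁻¹⁸ J + 2.109×10⁻¹⁸ J ≈ 4.427×10⁻¹⁸ J.
v_f = √(2·4.427×10⁻¹⁸/4.983×10⁻²⁷) ≈ 4.22×10⁴ m/s.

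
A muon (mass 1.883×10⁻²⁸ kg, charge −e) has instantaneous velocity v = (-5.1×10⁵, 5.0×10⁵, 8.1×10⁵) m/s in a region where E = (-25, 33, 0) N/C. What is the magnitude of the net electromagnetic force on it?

Only an electric field acts, so F = qE = (−1.602×10⁻¹⁹ C)·(-25.0, 33.0, 0) = (4.00×10⁻¹⁸, -5.29×10⁻¹⁸, 0) N.
|F| = 6.63×10⁻¹⁸ N.

|F| ≈ 6.63×10⁻¹⁸ N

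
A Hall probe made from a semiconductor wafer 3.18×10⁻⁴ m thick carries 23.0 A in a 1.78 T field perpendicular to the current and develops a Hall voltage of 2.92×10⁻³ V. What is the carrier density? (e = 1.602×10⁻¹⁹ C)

n ≈ 2.75×10²⁶ m⁻³

From V_H = IB/(n e t), n = IB/(V_H e t).
n = (23.0)(1.78)/((2.92×10⁻³)(1.602×10⁻¹⁹)(3.18×10⁻⁴)) ≈ 2.75×10²⁶ m⁻³.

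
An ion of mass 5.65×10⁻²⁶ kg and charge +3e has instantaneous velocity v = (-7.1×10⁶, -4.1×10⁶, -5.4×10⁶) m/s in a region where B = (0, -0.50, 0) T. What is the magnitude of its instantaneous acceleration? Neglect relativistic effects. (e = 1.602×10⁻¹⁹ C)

v×B = (-2.70×10⁶, 0, 3.55×10⁶) N/C.
F = q v×B = (4.806×10⁻¹⁹ C)·(-2.70×10⁶, 0, 3.55×10⁶) = (-1.30×10⁻¹², 0, 1.71×10⁻¹²) N.
|a| = |F|/m = 2.144×10⁻¹²/5.65×10⁻²⁶ ≈ 3.79×10¹³ m/s².

|a| ≈ 3.79×10¹³ m/s²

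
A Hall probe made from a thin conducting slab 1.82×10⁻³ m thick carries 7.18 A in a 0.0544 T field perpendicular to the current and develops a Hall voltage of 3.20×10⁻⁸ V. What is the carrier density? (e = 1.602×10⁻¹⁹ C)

From V_H = IB/(n e t), n = IB/(V_H e t).
n = (7.18)(0.0544)/((3.20×10⁻⁸)(1.602×10⁻¹⁹)(1.82×10⁻³)) ≈ 4.19×10²⁸ m⁻³.

n ≈ 4.19×10²⁸ m⁻³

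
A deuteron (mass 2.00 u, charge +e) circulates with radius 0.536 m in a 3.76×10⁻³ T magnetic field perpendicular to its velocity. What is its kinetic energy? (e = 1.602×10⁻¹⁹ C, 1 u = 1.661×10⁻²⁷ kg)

KE ≈ 97.9 eV

v = |q|Br/m, then KE = ½mv² = (qBr)²/(2m).
v = (1.602×10⁻¹⁹)(3.76×10⁻³)(0.536)/3.322×10⁻²⁷ ≈ 9.719×10⁴ m/s.
KE = ½(3.322×10⁻²⁷)(9.719×10⁴)² ≈ 1.57×10⁻¹⁷ J = 97.9 eV.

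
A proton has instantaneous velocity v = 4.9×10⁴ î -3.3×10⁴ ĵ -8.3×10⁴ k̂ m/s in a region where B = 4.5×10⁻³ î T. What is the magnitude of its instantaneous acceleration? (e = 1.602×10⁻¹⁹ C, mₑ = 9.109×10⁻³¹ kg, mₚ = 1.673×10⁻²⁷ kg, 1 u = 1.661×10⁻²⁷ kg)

|a| ≈ 3.85×10¹⁰ m/s²

v×B = (0, -374, 148) N/C.
F = q v×B = (1.602×10⁻¹⁹ C)·(0, -374, 148) = (0, -5.98×10⁻¹⁷, 2.38×10⁻¹⁷) N.
|a| = |F|/m = 6.439×10⁻¹⁷/1.673×10⁻²⁷ ≈ 3.85×10¹⁰ m/s².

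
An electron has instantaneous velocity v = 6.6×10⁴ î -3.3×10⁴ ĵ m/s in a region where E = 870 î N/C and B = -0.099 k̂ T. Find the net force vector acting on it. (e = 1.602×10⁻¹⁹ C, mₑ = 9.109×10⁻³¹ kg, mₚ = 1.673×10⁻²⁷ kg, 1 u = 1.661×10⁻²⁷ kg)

v×B = (3270, 6530, 0) N/C.
E + v×B = (4140, 6530, 0) N/C.
F = q(E + v×B) = (−1.602×10⁻¹⁹ C)·(4140, 6530, 0) = (-6.63×10⁻¹⁶, -1.05×10⁻¹⁵, 0) N.

F ≈ (-6.63×10⁻¹⁶, -1.05×10⁻¹⁵, 0) N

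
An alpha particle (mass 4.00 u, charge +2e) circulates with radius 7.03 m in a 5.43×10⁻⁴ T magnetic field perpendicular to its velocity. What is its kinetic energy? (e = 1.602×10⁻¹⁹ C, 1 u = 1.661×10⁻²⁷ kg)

KE ≈ 703 eV

v = |q|Br/m, then KE = ½mv² = (qBr)²/(2m).
v = (3.204×10⁻¹⁹)(5.43×10⁻⁴)(7.03)/6.644×10⁻²⁷ ≈ 1.841×10⁵ m/s.
KE = ½(6.644×10⁻²⁷)(1.841×10⁵)² ≈ 1.13×10⁻¹⁶ J = 703 eV.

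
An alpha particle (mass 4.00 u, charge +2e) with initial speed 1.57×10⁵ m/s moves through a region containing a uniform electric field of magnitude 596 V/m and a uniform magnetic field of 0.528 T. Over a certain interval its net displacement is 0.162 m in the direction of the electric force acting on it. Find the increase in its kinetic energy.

ΔKE ≈ 3.09×10⁻¹⁷ J

The magnetic force is always ⟂ v and does no work; only the electric force changes KE.
ΔKE = F_E · d = |q|E d = (3.204×10⁻¹⁹)(596)(0.162) ≈ 3.09×10⁻¹⁷ J.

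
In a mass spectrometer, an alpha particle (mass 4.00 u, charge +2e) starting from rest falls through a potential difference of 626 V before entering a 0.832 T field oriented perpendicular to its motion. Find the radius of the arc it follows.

Acceleration: |q|V = ½mv² ⇒ v = √(2|q|V/m) = √(2·3.204×10⁻¹⁹·626/6.644×10⁻²⁷) ≈ 2.457×10⁵ m/s.
In the field: r = mv/(|q|B) = (6.644×10⁻²⁷)(2.457×10⁵)/((3.204×10⁻¹⁹)(0.832)) ≈ 6.12×10⁻³ m.

r ≈ 6.12×10⁻³ m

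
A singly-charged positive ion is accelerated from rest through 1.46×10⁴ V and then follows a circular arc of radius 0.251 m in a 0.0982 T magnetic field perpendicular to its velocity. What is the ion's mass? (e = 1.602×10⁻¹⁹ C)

m ≈ 3.33×10⁻²⁷ kg

Combine |q|V = ½mv² and r = mv/(|q|B): eliminate v to get m = qB²r²/(2V).
m = (1.602×10⁻¹⁹)(0.0982)²(0.251)²/(2·1.46×10⁴) ≈ 3.33×10⁻²⁷ kg.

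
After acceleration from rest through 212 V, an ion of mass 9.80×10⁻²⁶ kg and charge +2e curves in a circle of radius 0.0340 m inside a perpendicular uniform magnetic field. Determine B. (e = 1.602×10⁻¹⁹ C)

B ≈ 0.335 T

v = √(2|q|V/m) = √(2·3.204×10⁻¹⁹·212/9.80×10⁻²⁶) ≈ 3.723×10⁴ m/s.
B = mv/(|q|r) = (9.80×10⁻²⁶)(3.723×10⁴)/((3.204×10⁻¹⁹)(0.0340)) ≈ 0.335 T.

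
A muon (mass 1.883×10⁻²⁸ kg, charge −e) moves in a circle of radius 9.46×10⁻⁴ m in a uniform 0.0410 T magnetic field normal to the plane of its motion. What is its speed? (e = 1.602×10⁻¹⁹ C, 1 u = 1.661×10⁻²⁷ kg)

v ≈ 3.30×10⁴ m/s

From |q|vB = mv²/r, v = |q|Br/m.
v = (1.602×10⁻¹⁹)(0.0410)(9.46×10⁻⁴)/1.883×10⁻²⁸ ≈ 3.30×10⁴ m/s.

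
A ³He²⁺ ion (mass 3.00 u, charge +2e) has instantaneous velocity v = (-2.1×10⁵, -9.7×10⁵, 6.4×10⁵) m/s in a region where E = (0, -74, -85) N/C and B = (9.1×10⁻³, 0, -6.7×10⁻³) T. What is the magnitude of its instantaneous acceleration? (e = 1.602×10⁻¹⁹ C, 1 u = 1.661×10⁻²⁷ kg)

|a| ≈ 7.54×10¹¹ m/s²

v×B = (6500, 4420, 8830) N/C.
E + v×B = (6500, 4340, 8740) N/C.
F = q(E + v×B) = (3.204×10⁻¹⁹ C)·(6500, 4340, 8740) = (2.08×10⁻¹⁵, 1.39×10⁻¹⁵, 2.80×10⁻¹⁵) N.
|a| = |F|/m = 3.757×10⁻¹⁵/4.983×10⁻²⁷ ≈ 7.54×10¹¹ m/s².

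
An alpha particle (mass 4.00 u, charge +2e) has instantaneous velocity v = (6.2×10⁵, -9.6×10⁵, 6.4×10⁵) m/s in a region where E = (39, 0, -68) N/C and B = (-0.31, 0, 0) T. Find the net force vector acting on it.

F ≈ (1.25×10⁻¹⁷, -6.36×10⁻¹⁴, -9.54×10⁻¹⁴) N

v×B = (0, -1.98×10⁵, -2.98×10⁵) N/C.
E + v×B = (39.0, -1.98×10⁵, -2.98×10⁵) N/C.
F = q(E + v×B) = (3.204×10⁻¹⁹ C)·(39.0, -1.98×10⁵, -2.98×10⁵) = (1.25×10⁻¹⁷, -6.36×10⁻¹⁴, -9.54×10⁻¹⁴) N.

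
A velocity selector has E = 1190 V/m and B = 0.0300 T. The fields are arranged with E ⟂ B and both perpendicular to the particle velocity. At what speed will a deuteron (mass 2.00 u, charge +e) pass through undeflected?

v = 3.97×10⁴ m/s

Straight-line motion ⇒ electric and magnetic forces cancel, so E = vB.
v = E/B = 1190/0.0300 = 3.97×10⁴ m/s.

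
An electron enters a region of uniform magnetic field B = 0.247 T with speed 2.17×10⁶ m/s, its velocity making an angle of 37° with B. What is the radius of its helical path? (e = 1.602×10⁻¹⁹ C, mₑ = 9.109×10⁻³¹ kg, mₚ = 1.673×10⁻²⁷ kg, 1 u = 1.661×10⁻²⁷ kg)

r ≈ 3.01×10⁻⁵ m

v⊥ = v sinθ = 2.17×10⁶·sin37° ≈ 1.306×10⁶ m/s.
r = m v⊥/(|q|B) = (9.109×10⁻³¹)(1.306×10⁶)/((1.602×10⁻¹⁹)(0.247)) ≈ 3.01×10⁻⁵ m.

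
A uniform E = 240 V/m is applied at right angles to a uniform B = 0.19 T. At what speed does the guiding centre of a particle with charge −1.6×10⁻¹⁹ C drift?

v_d ≈ 1300 m/s

The steady drift has the magnetic force balancing the electric force, so v_d = E/B.
v_d = 240/0.19 = 1300 m/s.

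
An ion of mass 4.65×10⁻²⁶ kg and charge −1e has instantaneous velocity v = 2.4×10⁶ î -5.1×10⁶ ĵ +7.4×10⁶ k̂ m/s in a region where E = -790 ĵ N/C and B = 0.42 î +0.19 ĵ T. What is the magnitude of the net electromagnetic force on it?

|F| ≈ 6.87×10⁻¹³ N

v×B = (-1.41×10⁶, 3.11×10⁶, 2.60×10⁶) N/C.
E + v×B = (-1.41×10⁶, 3.11×10⁶, 2.60×10⁶) N/C.
F = q(E + v×B) = (−1.602×10⁻¹⁹ C)·(-1.41×10⁶, 3.11×10⁶, 2.60×10⁶) = (2.25×10⁻¹³, -4.98×10⁻¹³, -4.16×10⁻¹³) N.
|F| = 6.87×10⁻¹³ N.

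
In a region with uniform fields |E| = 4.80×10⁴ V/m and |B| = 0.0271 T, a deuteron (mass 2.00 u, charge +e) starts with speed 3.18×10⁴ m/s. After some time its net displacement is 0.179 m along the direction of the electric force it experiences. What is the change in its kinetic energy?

The magnetic force is always ⟂ v and does no work; only the electric force changes KE.
ΔKE = F_E · d = |q|E d = (1.602×10⁻¹⁹)(4.80×10⁴)(0.179) ≈ 1.38×10⁻¹⁵ J.

ΔKE ≈ 1.38×10⁻¹⁵ J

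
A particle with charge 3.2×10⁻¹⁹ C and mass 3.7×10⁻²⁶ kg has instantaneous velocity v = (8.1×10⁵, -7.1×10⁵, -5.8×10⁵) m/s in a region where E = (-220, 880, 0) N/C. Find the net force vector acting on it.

Only an electric field acts, so F = qE = (3.2×10⁻¹⁹ C)·(-220, 880, 0) = (-7.04×10⁻¹⁷, 2.82×10⁻¹⁶, 0) N.

F ≈ (-7.04×10⁻¹⁷, 2.82×10⁻¹⁶, 0) N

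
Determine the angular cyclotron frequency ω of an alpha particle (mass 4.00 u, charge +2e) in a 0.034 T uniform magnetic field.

ω = |q|B/m.
ω = (3.204×10⁻¹⁹)(0.034)/6.644×10⁻²⁷ ≈ 1.6×10⁶ rad/s.

ω ≈ 1.6×10⁶ rad/s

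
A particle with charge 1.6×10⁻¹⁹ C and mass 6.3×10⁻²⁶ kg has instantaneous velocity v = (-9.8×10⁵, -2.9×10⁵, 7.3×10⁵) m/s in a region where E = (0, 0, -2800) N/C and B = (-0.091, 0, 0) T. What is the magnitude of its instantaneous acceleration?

v×B = (0, -6.64×10⁴, -2.64×10⁴) N/C.
E + v×B = (0, -6.64×10⁴, -2.92×10⁴) N/C.
F = q(E + v×B) = (1.6×10⁻¹⁹ C)·(0, -6.64×10⁴, -2.92×10⁴) = (0, -1.06×10⁻¹⁴, -4.67×10⁻¹⁵) N.
|a| = |F|/m = 1.161×10⁻¹⁴/6.3×10⁻²⁶ ≈ 1.84×10¹¹ m/s².

|a| ≈ 1.84×10¹¹ m/s²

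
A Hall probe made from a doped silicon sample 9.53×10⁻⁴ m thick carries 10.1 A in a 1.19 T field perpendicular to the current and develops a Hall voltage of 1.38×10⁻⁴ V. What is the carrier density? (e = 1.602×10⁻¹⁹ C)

n ≈ 5.70×10²⁶ m⁻³

From V_H = IB/(n e t), n = IB/(V_H e t).
n = (10.1)(1.19)/((1.38×10⁻⁴)(1.602×10⁻¹⁹)(9.53×10⁻⁴)) ≈ 5.70×10²⁶ m⁻³.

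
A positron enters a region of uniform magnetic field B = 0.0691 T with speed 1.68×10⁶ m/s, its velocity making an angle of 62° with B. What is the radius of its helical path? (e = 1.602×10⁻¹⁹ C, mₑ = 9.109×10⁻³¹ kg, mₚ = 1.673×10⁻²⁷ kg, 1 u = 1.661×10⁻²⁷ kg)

r ≈ 1.22×10⁻⁴ m

v⊥ = v sinθ = 1.68×10⁶·sin62° ≈ 1.483×10⁶ m/s.
r = m v⊥/(|q|B) = (9.109×10⁻³¹)(1.483×10⁶)/((1.602×10⁻¹⁹)(0.0691)) ≈ 1.22×10⁻⁴ m.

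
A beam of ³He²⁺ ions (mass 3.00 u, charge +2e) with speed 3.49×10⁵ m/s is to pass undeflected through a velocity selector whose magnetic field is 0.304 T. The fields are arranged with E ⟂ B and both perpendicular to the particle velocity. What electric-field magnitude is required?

E = 1.06×10⁵ V/m

For straight-line motion qE = qvB, so E = vB.
E = 3.49×10⁵ × 0.304 = 1.06×10⁵ V/m.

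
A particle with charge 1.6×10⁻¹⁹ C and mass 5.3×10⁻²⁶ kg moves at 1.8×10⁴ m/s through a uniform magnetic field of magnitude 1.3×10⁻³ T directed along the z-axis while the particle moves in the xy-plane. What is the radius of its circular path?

r ≈ 4.6 m

The magnetic force provides the centripetal force: |q|vB = mv²/r.
r = mv/(|q|B) = (5.3×10⁻²⁶)(1.8×10⁴)/((1.6×10⁻¹⁹)(1.3×10⁻³)) ≈ 4.6 m.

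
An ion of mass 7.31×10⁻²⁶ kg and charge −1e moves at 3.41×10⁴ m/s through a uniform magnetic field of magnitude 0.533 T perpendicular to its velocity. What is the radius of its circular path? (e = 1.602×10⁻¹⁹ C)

The magnetic force provides the centripetal force: |q|vB = mv²/r.
r = mv/(|q|B) = (7.31×10⁻²⁶)(3.41×10⁴)/((1.602×10⁻¹⁹)(0.533)) ≈ 0.0292 m.

r ≈ 0.0292 m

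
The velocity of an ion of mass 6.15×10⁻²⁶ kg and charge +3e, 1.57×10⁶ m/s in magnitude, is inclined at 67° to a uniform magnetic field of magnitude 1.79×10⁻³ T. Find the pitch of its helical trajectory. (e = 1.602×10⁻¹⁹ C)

p ≈ 276 m

v∥ = v cosθ = 1.57×10⁶·cos67° ≈ 6.134×10⁵ m/s.
T = 2πm/(|q|B) = 2π(6.15×10⁻²⁶)/((4.806×10⁻¹⁹)(1.79×10⁻³)) ≈ 4.492×10⁻⁴ s.
pitch = v∥ T = (6.134×10⁵)(4.492×10⁻⁴) ≈ 276 m.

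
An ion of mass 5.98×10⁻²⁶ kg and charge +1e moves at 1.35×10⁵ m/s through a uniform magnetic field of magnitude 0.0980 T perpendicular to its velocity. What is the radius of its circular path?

The magnetic force provides the centripetal force: |q|vB = mv²/r.
r = mv/(|q|B) = (5.98×10⁻²⁶)(1.35×10⁵)/((1.602×10⁻¹⁹)(0.0980)) ≈ 0.514 m.

r ≈ 0.514 m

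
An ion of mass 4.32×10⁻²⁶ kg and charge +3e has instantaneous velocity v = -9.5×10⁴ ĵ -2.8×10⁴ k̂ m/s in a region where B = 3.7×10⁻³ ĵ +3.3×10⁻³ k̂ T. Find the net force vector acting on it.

v×B = (-210, 0, 0) N/C.
F = q v×B = (4.806×10⁻¹⁹ C)·(-210, 0, 0) = (-1.01×10⁻¹⁶, 0, 0) N.

F ≈ (-1.01×10⁻¹⁶, 0, 0) N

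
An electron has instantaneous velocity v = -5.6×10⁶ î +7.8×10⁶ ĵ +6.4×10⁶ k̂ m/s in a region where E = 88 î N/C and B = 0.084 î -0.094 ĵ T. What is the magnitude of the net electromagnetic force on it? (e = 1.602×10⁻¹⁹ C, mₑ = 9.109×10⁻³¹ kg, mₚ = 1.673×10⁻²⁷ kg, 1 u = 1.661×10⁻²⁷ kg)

v×B = (6.02×10⁵, 5.38×10⁵, -1.29×10⁵) N/C.
E + v×B = (6.02×10⁵, 5.38×10⁵, -1.29×10⁵) N/C.
F = q(E + v×B) = (−1.602×10⁻¹⁹ C)·(6.02×10⁵, 5.38×10⁵, -1.29×10⁵) = (-9.64×10⁻¹⁴, -8.61×10⁻¹⁴, 2.06×10⁻¹⁴) N.
|F| = 1.31×10⁻¹³ N.

|F| ≈ 1.31×10⁻¹³ N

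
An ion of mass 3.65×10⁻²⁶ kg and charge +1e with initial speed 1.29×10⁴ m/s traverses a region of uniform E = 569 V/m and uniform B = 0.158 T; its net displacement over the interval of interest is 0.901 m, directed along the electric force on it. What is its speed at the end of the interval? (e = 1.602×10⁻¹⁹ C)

v_f ≈ 6.83×10⁴ m/s

B does no work; ΔKE = |q|E d.
½mv_f² = ½mv₀² + |q|Ed = ½(3.65×10⁻²⁶)(1.29×10⁴)² + (1.602×10⁻¹⁹)(569)(0.901) ≈ 3.037×10⁻¹⁸ J + 8.213×10⁻¹⁷ J ≈ 8.517×10⁻¹⁷ J.
v_f = √(2·8.517×10⁻¹⁷/3.65×10⁻²⁶) ≈ 6.83×10⁴ m/s.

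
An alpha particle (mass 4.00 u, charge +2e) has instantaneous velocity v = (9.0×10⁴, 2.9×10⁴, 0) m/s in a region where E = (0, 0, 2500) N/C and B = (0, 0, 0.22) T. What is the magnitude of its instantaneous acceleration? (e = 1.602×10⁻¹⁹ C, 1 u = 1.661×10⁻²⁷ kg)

v×B = (6380, -1.98×10⁴, 0) N/C.
E + v×B = (6380, -1.98×10⁴, 2500) N/C.
F = q(E + v×B) = (3.204×10⁻¹⁹ C)·(6380, -1.98×10⁴, 2500) = (2.04×10⁻¹⁵, -6.34×10⁻¹⁵, 8.01×10⁻¹⁶) N.
|a| = |F|/m = 6.713×10⁻¹⁵/6.644×10⁻²⁷ ≈ 1.01×10¹² m/s².

|a| ≈ 1.01×10¹² m/s²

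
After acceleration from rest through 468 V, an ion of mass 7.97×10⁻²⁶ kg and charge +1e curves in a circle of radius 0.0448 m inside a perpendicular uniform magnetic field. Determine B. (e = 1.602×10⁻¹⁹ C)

B ≈ 0.482 T

v = √(2|q|V/m) = √(2·1.602×10⁻¹⁹·468/7.97×10⁻²⁶) ≈ 4.338×10⁴ m/s.
B = mv/(|q|r) = (7.97×10⁻²⁶)(4.338×10⁴)/((1.602×10⁻¹⁹)(0.0448)) ≈ 0.482 T.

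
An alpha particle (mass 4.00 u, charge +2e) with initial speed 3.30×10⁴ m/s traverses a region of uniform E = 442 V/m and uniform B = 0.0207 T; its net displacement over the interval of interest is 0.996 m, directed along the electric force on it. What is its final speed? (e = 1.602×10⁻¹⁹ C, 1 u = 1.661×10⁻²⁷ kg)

B does no work; ΔKE = |q|E d.
½mv_f² = ½mv₀² + |q|Ed = ½(6.644×10⁻²⁷)(3.30×10⁴)² + (3.204×10⁻¹⁹)(442)(0.996) ≈ 3.618×10⁻¹⁸ J + 1.411×10⁻¹⁶ J ≈ 1.447×10⁻¹⁶ J.
v_f = √(2·1.447×10⁻¹⁶/6.644×10⁻²⁷) ≈ 2.09×10⁵ m/s.

v_f ≈ 2.09×10⁵ m/s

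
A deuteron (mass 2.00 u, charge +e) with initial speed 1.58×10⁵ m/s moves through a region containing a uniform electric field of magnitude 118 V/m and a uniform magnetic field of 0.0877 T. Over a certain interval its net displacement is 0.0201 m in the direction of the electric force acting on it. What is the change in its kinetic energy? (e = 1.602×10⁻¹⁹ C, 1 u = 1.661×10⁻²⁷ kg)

ΔKE ≈ 3.80×10⁻¹⁹ J

The magnetic force is always ⟂ v and does no work; only the electric force changes KE.
ΔKE = F_E · d = |q|E d = (1.602×10⁻¹⁹)(118)(0.0201) ≈ 3.80×10⁻¹⁹ J.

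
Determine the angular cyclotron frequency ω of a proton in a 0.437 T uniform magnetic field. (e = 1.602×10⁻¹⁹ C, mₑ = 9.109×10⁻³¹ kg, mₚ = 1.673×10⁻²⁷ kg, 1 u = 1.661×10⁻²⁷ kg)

ω = |q|B/m.
ω = (1.602×10⁻¹⁹)(0.437)/1.673×10⁻²⁷ ≈ 4.18×10⁷ rad/s.

ω ≈ 4.18×10⁷ rad/s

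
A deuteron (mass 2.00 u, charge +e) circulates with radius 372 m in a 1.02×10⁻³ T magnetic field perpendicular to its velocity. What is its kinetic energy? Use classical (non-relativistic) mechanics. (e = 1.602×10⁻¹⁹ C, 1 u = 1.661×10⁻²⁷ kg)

v = |q|Br/m, then KE = ½mv² = (qBr)²/(2m).
v = (1.602×10⁻¹⁹)(1.02×10⁻³)(372)/3.322×10⁻²⁷ ≈ 1.830×10⁷ m/s.
KE = ½(3.322×10⁻²⁷)(1.830×10⁷)² ≈ 5.56×10⁻¹³ J.

KE ≈ 5.56×10⁻¹³ J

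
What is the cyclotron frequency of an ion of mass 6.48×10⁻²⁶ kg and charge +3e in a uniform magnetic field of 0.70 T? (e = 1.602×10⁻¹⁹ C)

f = |q|B/(2πm).
f = (4.806×10⁻¹⁹)(0.70)/(2π·6.48×10⁻²⁶) ≈ 8.3×10⁵ Hz.

f ≈ 8.3×10⁵ Hz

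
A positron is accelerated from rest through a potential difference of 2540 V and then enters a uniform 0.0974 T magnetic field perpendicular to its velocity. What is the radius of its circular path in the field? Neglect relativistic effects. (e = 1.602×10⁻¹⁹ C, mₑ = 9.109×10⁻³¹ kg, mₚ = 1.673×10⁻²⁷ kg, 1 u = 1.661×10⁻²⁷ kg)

Acceleration: |q|V = ½mv² ⇒ v = √(2|q|V/m) = √(2·1.602×10⁻¹⁹·2540/9.109×10⁻³¹) ≈ 2.989×10⁷ m/s.
In the field: r = mv/(|q|B) = (9.109×10⁻³¹)(2.989×10⁷)/((1.602×10⁻¹⁹)(0.0974)) ≈ 1.74×10⁻³ m.

r ≈ 1.74×10⁻³ m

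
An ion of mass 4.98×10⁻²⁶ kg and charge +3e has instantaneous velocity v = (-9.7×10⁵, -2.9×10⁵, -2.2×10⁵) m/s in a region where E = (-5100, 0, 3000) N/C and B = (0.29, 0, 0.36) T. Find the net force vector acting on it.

v×B = (-1.04×10⁵, 2.85×10⁵, 8.41×10⁴) N/C.
E + v×B = (-1.10×10⁵, 2.85×10⁵, 8.71×10⁴) N/C.
F = q(E + v×B) = (4.806×10⁻¹⁹ C)·(-1.10×10⁵, 2.85×10⁵, 8.71×10⁴) = (-5.26×10⁻¹⁴, 1.37×10⁻¹³, 4.19×10⁻¹⁴) N.

F ≈ (-5.26×10⁻¹⁴, 1.37×10⁻¹³, 4.19×10⁻¹⁴) N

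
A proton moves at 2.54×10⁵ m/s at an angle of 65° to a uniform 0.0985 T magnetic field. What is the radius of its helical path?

r ≈ 0.0244 m

v⊥ = v sinθ = 2.54×10⁵·sin65° ≈ 2.302×10⁵ m/s.
r = m v⊥/(|q|B) = (1.673×10⁻²⁷)(2.302×10⁵)/((1.602×10⁻¹⁹)(0.0985)) ≈ 0.0244 m.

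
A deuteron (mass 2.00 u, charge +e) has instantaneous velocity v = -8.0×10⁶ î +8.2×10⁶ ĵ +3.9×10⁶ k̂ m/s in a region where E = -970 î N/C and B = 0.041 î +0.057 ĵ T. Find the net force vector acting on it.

F ≈ (-3.58×10⁻¹⁴, 2.56×10⁻¹⁴, -1.27×10⁻¹³) N

v×B = (-2.22×10⁵, 1.60×10⁵, -7.92×10⁵) N/C.
E + v×B = (-2.23×10⁵, 1.60×10⁵, -7.92×10⁵) N/C.
F = q(E + v×B) = (1.602×10⁻¹⁹ C)·(-2.23×10⁵, 1.60×10⁵, -7.92×10⁵) = (-3.58×10⁻¹⁴, 2.56×10⁻¹⁴, -1.27×10⁻¹³) N.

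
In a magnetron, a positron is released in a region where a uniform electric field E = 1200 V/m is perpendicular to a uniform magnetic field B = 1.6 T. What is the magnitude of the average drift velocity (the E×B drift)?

The steady drift has the magnetic force balancing the electric force, so v_d = E/B.
v_d = 1200/1.6 = 750 m/s.

v_d ≈ 750 m/s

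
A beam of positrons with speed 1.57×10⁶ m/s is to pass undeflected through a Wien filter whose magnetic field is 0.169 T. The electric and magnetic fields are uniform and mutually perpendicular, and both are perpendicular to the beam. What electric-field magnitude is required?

For straight-line motion qE = qvB, so E = vB.
E = 1.57×10⁶ × 0.169 = 2.65×10⁵ V/m.

E = 2.65×10⁵ V/m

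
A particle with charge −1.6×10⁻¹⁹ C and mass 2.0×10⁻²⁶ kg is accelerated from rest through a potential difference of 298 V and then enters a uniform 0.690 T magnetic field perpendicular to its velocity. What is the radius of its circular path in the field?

Acceleration: |q|V = ½mv² ⇒ v = √(2|q|V/m) = √(2·1.6×10⁻¹⁹·298/2.0×10⁻²⁶) ≈ 6.905×10⁴ m/s.
In the field: r = mv/(|q|B) = (2.0×10⁻²⁶)(6.905×10⁴)/((1.6×10⁻¹⁹)(0.690)) ≈ 0.0125 m.

r ≈ 0.0125 m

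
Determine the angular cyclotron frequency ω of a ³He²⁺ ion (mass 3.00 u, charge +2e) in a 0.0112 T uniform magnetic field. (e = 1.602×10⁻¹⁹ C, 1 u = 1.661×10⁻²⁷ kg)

ω ≈ 7.20×10⁵ rad/s

ω = |q|B/m.
ω = (3.204×10⁻¹⁹)(0.0112)/4.983×10⁻²⁷ ≈ 7.20×10⁵ rad/s.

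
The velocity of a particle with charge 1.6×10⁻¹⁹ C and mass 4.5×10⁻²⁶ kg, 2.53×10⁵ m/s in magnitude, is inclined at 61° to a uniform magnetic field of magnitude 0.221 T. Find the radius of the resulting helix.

r ≈ 0.282 m

v⊥ = v sinθ = 2.53×10⁵·sin61° ≈ 2.213×10⁵ m/s.
r = m v⊥/(|q|B) = (4.5×10⁻²⁶)(2.213×10⁵)/((1.6×10⁻¹⁹)(0.221)) ≈ 0.282 m.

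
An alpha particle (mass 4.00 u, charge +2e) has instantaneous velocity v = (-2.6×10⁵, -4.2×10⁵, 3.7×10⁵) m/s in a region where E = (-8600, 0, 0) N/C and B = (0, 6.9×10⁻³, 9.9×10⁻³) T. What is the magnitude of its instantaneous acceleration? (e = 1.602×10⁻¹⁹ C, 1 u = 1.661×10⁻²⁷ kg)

|a| ≈ 7.54×10¹¹ m/s²

v×B = (-6710, 2570, -1790) N/C.
E + v×B = (-1.53×10⁴, 2570, -1790) N/C.
F = q(E + v×B) = (3.204×10⁻¹⁹ C)·(-1.53×10⁴, 2570, -1790) = (-4.91×10⁻¹⁵, 8.25×10⁻¹⁶, -5.75×10⁻¹⁶) N.
|a| = |F|/m = 5.008×10⁻¹⁵/6.644×10⁻²⁷ ≈ 7.54×10¹¹ m/s².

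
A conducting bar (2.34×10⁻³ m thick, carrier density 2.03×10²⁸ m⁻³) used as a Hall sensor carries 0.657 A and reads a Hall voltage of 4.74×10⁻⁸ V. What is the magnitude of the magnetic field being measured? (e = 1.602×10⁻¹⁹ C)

From V_H = IB/(n e t), B = V_H n e t / I.
B = (4.74×10⁻⁸)(2.03×10²⁸)(1.602×10⁻¹⁹)(2.34×10⁻³)/0.657 ≈ 0.549 T.

B ≈ 0.549 T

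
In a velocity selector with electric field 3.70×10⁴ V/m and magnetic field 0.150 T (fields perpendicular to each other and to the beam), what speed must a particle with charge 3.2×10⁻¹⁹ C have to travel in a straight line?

Zero net Lorentz force requires |qE| = |q v×B|, i.e. E = vB.
v = E/B = 3.70×10⁴/0.150 = 2.47×10⁵ m/s.

v = 2.47×10⁵ m/s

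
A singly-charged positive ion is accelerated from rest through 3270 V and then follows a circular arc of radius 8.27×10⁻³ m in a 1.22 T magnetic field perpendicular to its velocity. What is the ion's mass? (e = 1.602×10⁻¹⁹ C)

Combine |q|V = ½mv² and r = mv/(|q|B): eliminate v to get m = qB²r²/(2V).
m = (1.602×10⁻¹⁹)(1.22)²(8.27×10⁻³)²/(2·3270) ≈ 2.49×10⁻²⁷ kg.

m ≈ 2.49×10⁻²⁷ kg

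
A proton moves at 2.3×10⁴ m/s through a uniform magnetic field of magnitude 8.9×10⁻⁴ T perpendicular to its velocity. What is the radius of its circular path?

The magnetic force provides the centripetal force: |q|vB = mv²/r.
r = mv/(|q|B) = (1.673×10⁻²⁷)(2.3×10⁴)/((1.602×10⁻¹⁹)(8.9×10⁻⁴)) ≈ 0.27 m.

r ≈ 0.27 m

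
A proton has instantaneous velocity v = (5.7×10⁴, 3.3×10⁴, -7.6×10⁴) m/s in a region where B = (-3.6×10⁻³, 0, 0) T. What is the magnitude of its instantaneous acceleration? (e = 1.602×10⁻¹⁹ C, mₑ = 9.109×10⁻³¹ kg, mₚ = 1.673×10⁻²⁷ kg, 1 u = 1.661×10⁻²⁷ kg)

v×B = (0, 274, 119) N/C.
F = q v×B = (1.602×10⁻¹⁹ C)·(0, 274, 119) = (0, 4.38×10⁻¹⁷, 1.90×10⁻¹⁷) N.
|a| = |F|/m = 4.778×10⁻¹⁷/1.673×10⁻²⁷ ≈ 2.86×10¹⁰ m/s².

|a| ≈ 2.86×10¹⁰ m/s²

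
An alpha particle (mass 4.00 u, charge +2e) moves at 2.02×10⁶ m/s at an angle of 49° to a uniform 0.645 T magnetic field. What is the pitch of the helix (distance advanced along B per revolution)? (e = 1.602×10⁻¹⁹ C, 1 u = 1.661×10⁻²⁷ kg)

p ≈ 0.268 m

v∥ = v cosθ = 2.02×10⁶·cos49° ≈ 1.325×10⁶ m/s.
T = 2πm/(|q|B) = 2π(6.644×10⁻²⁷)/((3.204×10⁻¹⁹)(0.645)) ≈ 2.020×10⁻⁷ s.
pitch = v∥ T = (1.325×10⁶)(2.020×10⁻⁷) ≈ 0.268 m.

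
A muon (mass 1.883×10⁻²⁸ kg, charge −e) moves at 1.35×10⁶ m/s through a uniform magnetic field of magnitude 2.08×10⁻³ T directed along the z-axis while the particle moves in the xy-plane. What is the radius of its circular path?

r ≈ 0.763 m

The magnetic force provides the centripetal force: |q|vB = mv²/r.
r = mv/(|q|B) = (1.883×10⁻²⁸)(1.35×10⁶)/((1.602×10⁻¹⁹)(2.08×10⁻³)) ≈ 0.763 m.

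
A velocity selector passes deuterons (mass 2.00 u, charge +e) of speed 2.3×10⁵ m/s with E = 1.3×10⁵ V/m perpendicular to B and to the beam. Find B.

B = 0.57 T

Balance of forces in the selector: qE = qvB ⇒ B = E/v.
B = 1.3×10⁵/2.3×10⁵ = 0.57 T.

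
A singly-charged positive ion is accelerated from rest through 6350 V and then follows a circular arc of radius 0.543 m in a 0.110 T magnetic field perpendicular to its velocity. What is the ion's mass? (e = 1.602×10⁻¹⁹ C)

Combine |q|V = ½mv² and r = mv/(|q|B): eliminate v to get m = qB²r²/(2V).
m = (1.602×10⁻¹⁹)(0.110)²(0.543)²/(2·6350) ≈ 4.50×10⁻²⁶ kg.

m ≈ 4.50×10⁻²⁶ kg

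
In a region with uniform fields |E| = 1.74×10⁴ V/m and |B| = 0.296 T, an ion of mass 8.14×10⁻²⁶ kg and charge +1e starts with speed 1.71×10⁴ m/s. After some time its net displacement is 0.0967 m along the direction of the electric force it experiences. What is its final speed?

v_f ≈ 8.32×10⁴ m/s

B does no work; ΔKE = |q|E d.
½mv_f² = ½mv₀² + |q|Ed = ½(8.14×10⁻²⁶)(1.71×10⁴)² + (1.602×10⁻¹⁹)(1.74×10⁴)(0.0967) ≈ 1.190×10⁻¹⁷ J + 2.695×10⁻¹⁶ J ≈ 2.815×10⁻¹⁶ J.
v_f = √(2·2.815×10⁻¹⁶/8.14×10⁻²⁶) ≈ 8.32×10⁴ m/s.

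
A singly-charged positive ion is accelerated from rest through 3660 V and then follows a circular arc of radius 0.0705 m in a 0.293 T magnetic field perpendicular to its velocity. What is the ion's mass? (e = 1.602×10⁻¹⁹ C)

m ≈ 9.34×10⁻²⁷ kg

Combine |q|V = ½mv² and r = mv/(|q|B): eliminate v to get m = qB²r²/(2V).
m = (1.602×10⁻¹⁹)(0.293)²(0.0705)²/(2·3660) ≈ 9.34×10⁻²⁷ kg.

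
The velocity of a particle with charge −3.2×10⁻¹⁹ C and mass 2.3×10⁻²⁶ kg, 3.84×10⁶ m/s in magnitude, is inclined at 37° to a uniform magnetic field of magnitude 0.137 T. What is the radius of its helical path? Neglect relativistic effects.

r ≈ 1.21 m

v⊥ = v sinθ = 3.84×10⁶·sin37° ≈ 2.311×10⁶ m/s.
r = m v⊥/(|q|B) = (2.3×10⁻²⁶)(2.311×10⁶)/((3.2×10⁻¹⁹)(0.137)) ≈ 1.21 m.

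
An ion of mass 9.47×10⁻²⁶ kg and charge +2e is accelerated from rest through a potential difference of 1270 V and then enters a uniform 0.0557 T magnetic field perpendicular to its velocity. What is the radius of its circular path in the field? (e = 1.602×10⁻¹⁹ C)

Acceleration: |q|V = ½mv² ⇒ v = √(2|q|V/m) = √(2·3.204×10⁻¹⁹·1270/9.47×10⁻²⁶) ≈ 9.270×10⁴ m/s.
In the field: r = mv/(|q|B) = (9.47×10⁻²⁶)(9.270×10⁴)/((3.204×10⁻¹⁹)(0.0557)) ≈ 0.492 m.

r ≈ 0.492 m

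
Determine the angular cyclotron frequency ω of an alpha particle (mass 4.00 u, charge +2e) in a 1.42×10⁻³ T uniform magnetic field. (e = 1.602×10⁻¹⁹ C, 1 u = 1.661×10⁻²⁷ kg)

ω = |q|B/m.
ω = (3.204×10⁻¹⁹)(1.42×10⁻³)/6.644×10⁻²⁷ ≈ 6.85×10⁴ rad/s.

ω ≈ 6.85×10⁴ rad/s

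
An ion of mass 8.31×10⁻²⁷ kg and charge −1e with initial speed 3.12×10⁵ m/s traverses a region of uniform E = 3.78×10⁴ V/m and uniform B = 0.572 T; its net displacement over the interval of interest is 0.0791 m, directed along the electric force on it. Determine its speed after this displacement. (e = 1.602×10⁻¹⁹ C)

B does no work; ΔKE = |q|E d.
½mv_f² = ½mv₀² + |q|Ed = ½(8.31×10⁻²⁷)(3.12×10⁵)² + (1.602×10⁻¹⁹)(3.78×10⁴)(0.0791) ≈ 4.045×10⁻¹⁶ J + 4.790×10⁻¹⁶ J ≈ 8.835×10⁻¹⁶ J.
v_f = √(2·8.835×10⁻¹⁶/8.31×10⁻²⁷) ≈ 4.61×10⁵ m/s.

v_f ≈ 4.61×10⁵ m/s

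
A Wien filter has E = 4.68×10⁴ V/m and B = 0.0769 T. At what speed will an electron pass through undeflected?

Straight-line motion ⇒ electric and magnetic forces cancel, so E = vB.
v = E/B = 4.68×10⁴/0.0769 = 6.09×10⁵ m/s.

v = 6.09×10⁵ m/s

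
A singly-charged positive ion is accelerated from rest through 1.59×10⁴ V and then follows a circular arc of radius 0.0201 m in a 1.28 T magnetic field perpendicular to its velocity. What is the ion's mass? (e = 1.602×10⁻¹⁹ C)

m ≈ 3.33×10⁻²⁷ kg

Combine |q|V = ½mv² and r = mv/(|q|B): eliminate v to get m = qB²r²/(2V).
m = (1.602×10⁻¹⁹)(1.28)²(0.0201)²/(2·1.59×10⁴) ≈ 3.33×10⁻²⁷ kg.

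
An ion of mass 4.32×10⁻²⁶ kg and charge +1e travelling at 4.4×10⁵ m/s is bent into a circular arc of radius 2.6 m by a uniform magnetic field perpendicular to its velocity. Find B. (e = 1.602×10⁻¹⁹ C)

B ≈ 0.046 T

From |q|vB = mv²/r, B = mv/(|q|r).
B = (4.32×10⁻²⁶)(4.4×10⁵)/((1.602×10⁻¹⁹)(2.6)) ≈ 0.046 T.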